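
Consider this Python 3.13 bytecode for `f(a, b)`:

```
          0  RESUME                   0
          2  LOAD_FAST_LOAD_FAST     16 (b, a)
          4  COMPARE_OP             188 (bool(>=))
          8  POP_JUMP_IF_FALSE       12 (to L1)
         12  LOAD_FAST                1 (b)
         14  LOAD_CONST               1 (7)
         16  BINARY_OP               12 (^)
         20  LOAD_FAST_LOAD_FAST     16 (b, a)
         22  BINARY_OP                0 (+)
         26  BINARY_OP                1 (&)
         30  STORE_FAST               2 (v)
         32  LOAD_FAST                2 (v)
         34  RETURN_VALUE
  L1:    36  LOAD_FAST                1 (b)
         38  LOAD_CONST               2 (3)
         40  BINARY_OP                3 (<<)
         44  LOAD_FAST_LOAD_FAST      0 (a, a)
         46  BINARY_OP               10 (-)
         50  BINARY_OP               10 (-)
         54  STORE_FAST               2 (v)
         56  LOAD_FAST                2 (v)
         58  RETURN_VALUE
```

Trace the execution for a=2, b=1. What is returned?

8

LOAD_FAST_LOAD_FAST b,a → push 1,2. Stack: [1, 2]
COMPARE_OP bool(>=) → 1 vs 2 = False. Stack: [False]
POP_JUMP_IF_FALSE → pop False; jump. Stack: []
LOAD_FAST b → push 1. Stack: [1]
LOAD_CONST → push 3. Stack: [1, 3]
BINARY_OP << → 1 << 3 = 8. Stack: [8]
LOAD_FAST_LOAD_FAST a,a → push 2,2. Stack: [8, 2, 2]
BINARY_OP - → 2 - 2 = 0. Stack: [8, 0]
BINARY_OP - → 8 - 0 = 8. Stack: [8]
STORE_FAST v → v=8. Stack: []
LOAD_FAST v → push 8. Stack: [8]
RETURN_VALUE → return 8.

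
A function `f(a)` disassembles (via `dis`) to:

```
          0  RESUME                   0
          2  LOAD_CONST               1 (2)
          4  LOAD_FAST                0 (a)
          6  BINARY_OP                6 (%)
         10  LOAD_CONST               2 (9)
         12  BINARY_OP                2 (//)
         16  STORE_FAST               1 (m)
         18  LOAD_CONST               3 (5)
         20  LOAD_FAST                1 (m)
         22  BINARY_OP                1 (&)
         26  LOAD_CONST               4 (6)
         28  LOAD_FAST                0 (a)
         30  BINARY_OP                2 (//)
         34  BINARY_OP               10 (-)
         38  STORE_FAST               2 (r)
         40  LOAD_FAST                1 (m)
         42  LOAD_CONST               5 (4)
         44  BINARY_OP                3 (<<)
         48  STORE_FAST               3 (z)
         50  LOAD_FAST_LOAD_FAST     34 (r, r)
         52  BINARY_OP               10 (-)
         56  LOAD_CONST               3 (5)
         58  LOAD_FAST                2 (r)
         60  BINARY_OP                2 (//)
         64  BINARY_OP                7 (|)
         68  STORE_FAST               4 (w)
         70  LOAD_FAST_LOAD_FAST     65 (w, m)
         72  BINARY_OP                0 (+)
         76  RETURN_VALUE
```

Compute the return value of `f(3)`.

LOAD_CONST → push 2. Stack: [2]
LOAD_FAST a → push 3. Stack: [2, 3]
BINARY_OP % → 2 % 3 = 2. Stack: [2]
LOAD_CONST → push 9. Stack: [2, 9]
BINARY_OP // → 2 // 9 = 0. Stack: [0]
STORE_FAST m → m=0. Stack: []
LOAD_CONST → push 5. Stack: [5]
LOAD_FAST m → push 0. Stack: [5, 0]
BINARY_OP & → 5 & 0 = 0. Stack: [0]
LOAD_CONST → push 6. Stack: [0, 6]
LOAD_FAST a → push 3. Stack: [0, 6, 3]
BINARY_OP // → 6 // 3 = 2. Stack: [0, 2]
BINARY_OP - → 0 - 2 = -2. Stack: [-2]
STORE_FAST r → r=-2. Stack: []
LOAD_FAST m → push 0. Stack: [0]
LOAD_CONST → push 4. Stack: [0, 4]
BINARY_OP << → 0 << 4 = 0. Stack: [0]
STORE_FAST z → z=0. Stack: []
LOAD_FAST_LOAD_FAST r,r → push -2,-2. Stack: [-2, -2]
BINARY_OP - → -2 - -2 = 0. Stack: [0]
LOAD_CONST → push 5. Stack: [0, 5]
LOAD_FAST r → push -2. Stack: [0, 5, -2]
BINARY_OP // → 5 // -2 = -3. Stack: [0, -3]
BINARY_OP | → 0 | -3 = -3. Stack: [-3]
STORE_FAST w → w=-3. Stack: []
LOAD_FAST_LOAD_FAST w,m → push -3,0. Stack: [-3, 0]
BINARY_OP + → -3 + 0 = -3. Stack: [-3]
RETURN_VALUE → return -3.

-3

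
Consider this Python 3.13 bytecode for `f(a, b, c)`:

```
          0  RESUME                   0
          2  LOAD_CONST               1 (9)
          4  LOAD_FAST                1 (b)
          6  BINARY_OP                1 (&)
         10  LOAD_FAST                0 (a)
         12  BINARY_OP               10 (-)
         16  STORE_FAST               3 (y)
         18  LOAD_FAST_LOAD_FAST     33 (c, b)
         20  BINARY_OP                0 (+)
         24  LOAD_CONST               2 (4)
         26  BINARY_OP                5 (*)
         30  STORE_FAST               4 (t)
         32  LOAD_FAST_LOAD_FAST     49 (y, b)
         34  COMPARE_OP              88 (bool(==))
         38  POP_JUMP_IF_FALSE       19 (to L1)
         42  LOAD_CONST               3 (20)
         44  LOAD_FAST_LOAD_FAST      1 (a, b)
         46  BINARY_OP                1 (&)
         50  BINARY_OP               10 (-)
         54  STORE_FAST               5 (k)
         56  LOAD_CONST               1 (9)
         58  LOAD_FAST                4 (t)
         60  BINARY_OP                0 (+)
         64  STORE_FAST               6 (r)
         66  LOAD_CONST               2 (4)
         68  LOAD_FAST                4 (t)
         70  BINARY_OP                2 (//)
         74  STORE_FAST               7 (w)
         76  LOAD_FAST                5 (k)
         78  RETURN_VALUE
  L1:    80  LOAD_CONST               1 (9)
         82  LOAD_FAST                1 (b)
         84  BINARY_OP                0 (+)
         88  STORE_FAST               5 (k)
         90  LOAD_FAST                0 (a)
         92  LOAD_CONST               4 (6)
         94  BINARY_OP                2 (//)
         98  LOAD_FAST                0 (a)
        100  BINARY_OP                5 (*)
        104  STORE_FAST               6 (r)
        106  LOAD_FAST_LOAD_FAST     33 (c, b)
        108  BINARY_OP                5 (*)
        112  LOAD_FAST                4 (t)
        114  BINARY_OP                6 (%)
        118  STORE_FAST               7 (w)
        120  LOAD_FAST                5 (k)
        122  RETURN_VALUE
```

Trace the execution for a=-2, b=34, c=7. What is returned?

LOAD_CONST → push 9. Stack: [9]
LOAD_FAST b → push 34. Stack: [9, 34]
BINARY_OP & → 9 & 34 = 0. Stack: [0]
LOAD_FAST a → push -2. Stack: [0, -2]
BINARY_OP - → 0 - -2 = 2. Stack: [2]
STORE_FAST y → y=2. Stack: []
LOAD_FAST_LOAD_FAST c,b → push 7,34. Stack: [7, 34]
BINARY_OP + → 7 + 34 = 41. Stack: [41]
LOAD_CONST → push 4. Stack: [41, 4]
BINARY_OP * → 41 * 4 = 164. Stack: [164]
STORE_FAST t → t=164. Stack: []
LOAD_FAST_LOAD_FAST y,b → push 2,34. Stack: [2, 34]
COMPARE_OP bool(==) → 2 vs 34 = False. Stack: [False]
POP_JUMP_IF_FALSE → pop False; jump. Stack: []
LOAD_CONST → push 9. Stack: [9]
LOAD_FAST b → push 34. Stack: [9, 34]
BINARY_OP + → 9 + 34 = 43. Stack: [43]
STORE_FAST k → k=43. Stack: []
LOAD_FAST a → push -2. Stack: [-2]
LOAD_CONST → push 6. Stack: [-2, 6]
BINARY_OP // → -2 // 6 = -1. Stack: [-1]
LOAD_FAST a → push -2. Stack: [-1, -2]
BINARY_OP * → -1 * -2 = 2. Stack: [2]
STORE_FAST r → r=2. Stack: []
LOAD_FAST_LOAD_FAST c,b → push 7,34. Stack: [7, 34]
BINARY_OP * → 7 * 34 = 238. Stack: [238]
LOAD_FAST t → push 164. Stack: [238, 164]
BINARY_OP % → 238 % 164 = 74. Stack: [74]
STORE_FAST w → w=74. Stack: []
LOAD_FAST k → push 43. Stack: [43]
RETURN_VALUE → return 43.

43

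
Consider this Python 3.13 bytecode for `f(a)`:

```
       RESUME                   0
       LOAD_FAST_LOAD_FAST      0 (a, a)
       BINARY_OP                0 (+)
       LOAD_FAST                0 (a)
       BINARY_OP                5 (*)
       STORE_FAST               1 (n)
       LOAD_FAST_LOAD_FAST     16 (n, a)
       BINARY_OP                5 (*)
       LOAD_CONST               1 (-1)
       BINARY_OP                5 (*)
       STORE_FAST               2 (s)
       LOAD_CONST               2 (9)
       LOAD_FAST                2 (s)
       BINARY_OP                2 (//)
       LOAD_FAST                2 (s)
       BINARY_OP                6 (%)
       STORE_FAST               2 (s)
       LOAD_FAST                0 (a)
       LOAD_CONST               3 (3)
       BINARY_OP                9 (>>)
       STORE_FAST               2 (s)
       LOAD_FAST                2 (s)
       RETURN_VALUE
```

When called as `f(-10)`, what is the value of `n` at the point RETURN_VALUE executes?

200

LOAD_FAST_LOAD_FAST a,a → push -10,-10. Stack: [-10, -10]
BINARY_OP + → -10 + -10 = -20. Stack: [-20]
LOAD_FAST a → push -10. Stack: [-20, -10]
BINARY_OP * → -20 * -10 = 200. Stack: [200]
STORE_FAST n → n=200. Stack: []
LOAD_FAST_LOAD_FAST n,a → push 200,-10. Stack: [200, -10]
BINARY_OP * → 200 * -10 = -2000. Stack: [-2000]
LOAD_CONST → push -1. Stack: [-2000, -1]
BINARY_OP * → -2000 * -1 = 2000. Stack: [2000]
STORE_FAST s → s=2000. Stack: []
LOAD_CONST → push 9. Stack: [9]
LOAD_FAST s → push 2000. Stack: [9, 2000]
BINARY_OP // → 9 // 2000 = 0. Stack: [0]
LOAD_FAST s → push 2000. Stack: [0, 2000]
BINARY_OP % → 0 % 2000 = 0. Stack: [0]
STORE_FAST s → s=0. Stack: []
LOAD_FAST a → push -10. Stack: [-10]
LOAD_CONST → push 3. Stack: [-10, 3]
BINARY_OP >> → -10 >> 3 = -2. Stack: [-2]
STORE_FAST s → s=-2. Stack: []
LOAD_FAST s → push -2. Stack: [-2]
RETURN_VALUE → return -2.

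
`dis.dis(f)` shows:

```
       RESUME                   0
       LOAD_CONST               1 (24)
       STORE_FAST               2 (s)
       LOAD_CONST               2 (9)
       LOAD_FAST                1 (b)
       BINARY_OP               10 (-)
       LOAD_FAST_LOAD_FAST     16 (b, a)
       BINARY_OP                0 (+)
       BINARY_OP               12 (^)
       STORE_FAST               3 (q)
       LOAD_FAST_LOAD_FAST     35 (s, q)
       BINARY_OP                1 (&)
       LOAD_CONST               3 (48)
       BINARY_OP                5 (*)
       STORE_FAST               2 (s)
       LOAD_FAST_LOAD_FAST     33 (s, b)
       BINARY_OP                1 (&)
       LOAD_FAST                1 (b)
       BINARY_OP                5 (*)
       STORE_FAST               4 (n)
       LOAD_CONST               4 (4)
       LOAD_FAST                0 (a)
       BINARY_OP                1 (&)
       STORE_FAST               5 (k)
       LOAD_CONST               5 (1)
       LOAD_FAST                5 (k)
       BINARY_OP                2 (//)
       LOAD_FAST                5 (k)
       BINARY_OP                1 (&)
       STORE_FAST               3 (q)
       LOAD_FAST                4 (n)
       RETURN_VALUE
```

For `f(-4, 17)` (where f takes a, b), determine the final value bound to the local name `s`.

768

LOAD_CONST → push 24. Stack: [24]
STORE_FAST s → s=24. Stack: []
LOAD_CONST → push 9. Stack: [9]
LOAD_FAST b → push 17. Stack: [9, 17]
BINARY_OP - → 9 - 17 = -8. Stack: [-8]
LOAD_FAST_LOAD_FAST b,a → push 17,-4. Stack: [-8, 17, -4]
BINARY_OP + → 17 + -4 = 13. Stack: [-8, 13]
BINARY_OP ^ → -8 ^ 13 = -11. Stack: [-11]
STORE_FAST q → q=-11. Stack: []
LOAD_FAST_LOAD_FAST s,q → push 24,-11. Stack: [24, -11]
BINARY_OP & → 24 & -11 = 16. Stack: [16]
LOAD_CONST → push 48. Stack: [16, 48]
BINARY_OP * → 16 * 48 = 768. Stack: [768]
STORE_FAST s → s=768. Stack: []
LOAD_FAST_LOAD_FAST s,b → push 768,17. Stack: [768, 17]
BINARY_OP & → 768 & 17 = 0. Stack: [0]
LOAD_FAST b → push 17. Stack: [0, 17]
BINARY_OP * → 0 * 17 = 0. Stack: [0]
STORE_FAST n → n=0. Stack: []
LOAD_CONST → push 4. Stack: [4]
LOAD_FAST a → push -4. Stack: [4, -4]
BINARY_OP & → 4 & -4 = 4. Stack: [4]
STORE_FAST k → k=4. Stack: []
LOAD_CONST → push 1. Stack: [1]
LOAD_FAST k → push 4. Stack: [1, 4]
BINARY_OP // → 1 // 4 = 0. Stack: [0]
LOAD_FAST k → push 4. Stack: [0, 4]
BINARY_OP & → 0 & 4 = 0. Stack: [0]
STORE_FAST q → q=0. Stack: []
LOAD_FAST n → push 0. Stack: [0]
RETURN_VALUE → return 0.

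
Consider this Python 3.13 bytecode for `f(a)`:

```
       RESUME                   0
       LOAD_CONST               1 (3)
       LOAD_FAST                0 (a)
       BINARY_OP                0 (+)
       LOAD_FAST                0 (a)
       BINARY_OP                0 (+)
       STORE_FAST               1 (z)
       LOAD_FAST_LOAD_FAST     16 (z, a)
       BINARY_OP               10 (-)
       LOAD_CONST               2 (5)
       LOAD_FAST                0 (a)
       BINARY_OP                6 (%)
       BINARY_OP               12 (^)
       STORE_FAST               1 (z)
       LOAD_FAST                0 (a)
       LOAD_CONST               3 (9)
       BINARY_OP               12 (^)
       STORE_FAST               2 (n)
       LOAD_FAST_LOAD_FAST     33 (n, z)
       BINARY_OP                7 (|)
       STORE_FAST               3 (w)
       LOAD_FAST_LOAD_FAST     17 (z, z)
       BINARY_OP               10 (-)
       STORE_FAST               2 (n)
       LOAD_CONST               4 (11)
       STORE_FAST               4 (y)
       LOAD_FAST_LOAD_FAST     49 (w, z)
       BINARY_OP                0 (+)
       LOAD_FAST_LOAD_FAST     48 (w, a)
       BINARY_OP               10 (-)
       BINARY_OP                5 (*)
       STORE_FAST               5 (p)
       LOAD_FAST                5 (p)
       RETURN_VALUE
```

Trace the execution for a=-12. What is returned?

LOAD_CONST → push 3. Stack: [3]
LOAD_FAST a → push -12. Stack: [3, -12]
BINARY_OP + → 3 + -12 = -9. Stack: [-9]
LOAD_FAST a → push -12. Stack: [-9, -12]
BINARY_OP + → -9 + -12 = -21. Stack: [-21]
STORE_FAST z → z=-21. Stack: []
LOAD_FAST_LOAD_FAST z,a → push -21,-12. Stack: [-21, -12]
BINARY_OP - → -21 - -12 = -9. Stack: [-9]
LOAD_CONST → push 5. Stack: [-9, 5]
LOAD_FAST a → push -12. Stack: [-9, 5, -12]
BINARY_OP % → 5 % -12 = -7. Stack: [-9, -7]
BINARY_OP ^ → -9 ^ -7 = 14. Stack: [14]
STORE_FAST z → z=14. Stack: []
LOAD_FAST a → push -12. Stack: [-12]
LOAD_CONST → push 9. Stack: [-12, 9]
BINARY_OP ^ → -12 ^ 9 = -3. Stack: [-3]
STORE_FAST n → n=-3. Stack: []
LOAD_FAST_LOAD_FAST n,z → push -3,14. Stack: [-3, 14]
BINARY_OP | → -3 | 14 = -1. Stack: [-1]
STORE_FAST w → w=-1. Stack: []
LOAD_FAST_LOAD_FAST z,z → push 14,14. Stack: [14, 14]
BINARY_OP - → 14 - 14 = 0. Stack: [0]
STORE_FAST n → n=0. Stack: []
LOAD_CONST → push 11. Stack: [11]
STORE_FAST y → y=11. Stack: []
LOAD_FAST_LOAD_FAST w,z → push -1,14. Stack: [-1, 14]
BINARY_OP + → -1 + 14 = 13. Stack: [13]
LOAD_FAST_LOAD_FAST w,a → push -1,-12. Stack: [13, -1, -12]
BINARY_OP - → -1 - -12 = 11. Stack: [13, 11]
BINARY_OP * → 13 * 11 = 143. Stack: [143]
STORE_FAST p → p=143. Stack: []
LOAD_FAST p → push 143. Stack: [143]
RETURN_VALUE → return 143.

143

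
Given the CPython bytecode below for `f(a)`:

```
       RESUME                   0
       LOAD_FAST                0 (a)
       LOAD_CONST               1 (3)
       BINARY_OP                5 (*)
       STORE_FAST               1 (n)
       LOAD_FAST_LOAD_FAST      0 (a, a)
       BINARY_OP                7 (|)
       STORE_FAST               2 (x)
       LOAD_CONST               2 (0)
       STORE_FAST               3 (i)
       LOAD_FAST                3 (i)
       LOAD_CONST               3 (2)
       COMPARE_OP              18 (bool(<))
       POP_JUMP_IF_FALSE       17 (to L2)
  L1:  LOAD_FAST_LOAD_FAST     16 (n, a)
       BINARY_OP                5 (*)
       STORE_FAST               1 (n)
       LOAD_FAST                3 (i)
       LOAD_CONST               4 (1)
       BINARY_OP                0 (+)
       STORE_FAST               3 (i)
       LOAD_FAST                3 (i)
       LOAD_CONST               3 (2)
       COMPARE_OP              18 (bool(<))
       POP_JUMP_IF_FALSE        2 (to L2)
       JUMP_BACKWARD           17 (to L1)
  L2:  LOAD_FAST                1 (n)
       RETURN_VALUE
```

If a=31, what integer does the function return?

89373

LOAD_FAST a → push 31. Stack: [31]
LOAD_CONST → push 3. Stack: [31, 3]
BINARY_OP * → 31 * 3 = 93. Stack: [93]
STORE_FAST n → n=93. Stack: []
LOAD_FAST_LOAD_FAST a,a → push 31,31. Stack: [31, 31]
BINARY_OP | → 31 | 31 = 31. Stack: [31]
STORE_FAST x → x=31. Stack: []
LOAD_CONST → push 0. Stack: [0]
STORE_FAST i → i=0. Stack: []
LOAD_FAST i → push 0. Stack: [0]
LOAD_CONST → push 2. Stack: [0, 2]
COMPARE_OP bool(<) → 0 vs 2 = True. Stack: [True]
POP_JUMP_IF_FALSE → pop True; no jump. Stack: []
LOAD_FAST_LOAD_FAST n,a → push 93,31. Stack: [93, 31]
BINARY_OP * → 93 * 31 = 2883. Stack: [2883]
STORE_FAST n → n=2883. Stack: []
LOAD_FAST i → push 0. Stack: [0]
LOAD_CONST → push 1. Stack: [0, 1]
BINARY_OP + → 0 + 1 = 1. Stack: [1]
STORE_FAST i → i=1. Stack: []
LOAD_FAST i → push 1. Stack: [1]
LOAD_CONST → push 2. Stack: [1, 2]
COMPARE_OP bool(<) → 1 vs 2 = True. Stack: [True]
POP_JUMP_IF_FALSE → pop True; no jump. Stack: []
LOAD_FAST_LOAD_FAST n,a → push 2883,31. Stack: [2883, 31]
BINARY_OP * → 2883 * 31 = 89373. Stack: [89373]
STORE_FAST n → n=89373. Stack: []
LOAD_FAST i → push 1. Stack: [1]
LOAD_CONST → push 1. Stack: [1, 1]
BINARY_OP + → 1 + 1 = 2. Stack: [2]
STORE_FAST i → i=2. Stack: []
LOAD_FAST i → push 2. Stack: [2]
LOAD_CONST → push 2. Stack: [2, 2]
COMPARE_OP bool(<) → 2 vs 2 = False. Stack: [False]
POP_JUMP_IF_FALSE → pop False; jump. Stack: []
LOAD_FAST n → push 89373. Stack: [89373]
RETURN_VALUE → return 89373.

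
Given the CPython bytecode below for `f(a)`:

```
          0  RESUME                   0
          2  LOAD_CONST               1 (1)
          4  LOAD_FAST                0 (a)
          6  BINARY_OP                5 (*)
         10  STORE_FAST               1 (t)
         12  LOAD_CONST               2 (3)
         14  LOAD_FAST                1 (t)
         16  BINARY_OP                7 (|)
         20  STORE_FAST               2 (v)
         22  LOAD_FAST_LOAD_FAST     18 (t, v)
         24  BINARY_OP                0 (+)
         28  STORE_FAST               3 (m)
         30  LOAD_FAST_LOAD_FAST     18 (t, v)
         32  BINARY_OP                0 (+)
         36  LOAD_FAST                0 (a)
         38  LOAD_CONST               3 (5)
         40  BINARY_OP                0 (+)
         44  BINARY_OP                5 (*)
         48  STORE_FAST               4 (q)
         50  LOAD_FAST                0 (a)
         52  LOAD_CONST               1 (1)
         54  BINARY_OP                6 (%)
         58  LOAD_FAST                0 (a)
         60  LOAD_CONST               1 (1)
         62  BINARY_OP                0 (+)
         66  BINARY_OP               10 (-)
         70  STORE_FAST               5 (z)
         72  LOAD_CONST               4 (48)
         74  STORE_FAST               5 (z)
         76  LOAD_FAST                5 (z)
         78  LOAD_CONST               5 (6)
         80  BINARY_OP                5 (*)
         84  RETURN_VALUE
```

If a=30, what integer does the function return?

LOAD_CONST → push 1. Stack: [1]
LOAD_FAST a → push 30. Stack: [1, 30]
BINARY_OP * → 1 * 30 = 30. Stack: [30]
STORE_FAST t → t=30. Stack: []
LOAD_CONST → push 3. Stack: [3]
LOAD_FAST t → push 30. Stack: [3, 30]
BINARY_OP | → 3 | 30 = 31. Stack: [31]
STORE_FAST v → v=31. Stack: []
LOAD_FAST_LOAD_FAST t,v → push 30,31. Stack: [30, 31]
BINARY_OP + → 30 + 31 = 61. Stack: [61]
STORE_FAST m → m=61. Stack: []
LOAD_FAST_LOAD_FAST t,v → push 30,31. Stack: [30, 31]
BINARY_OP + → 30 + 31 = 61. Stack: [61]
LOAD_FAST a → push 30. Stack: [61, 30]
LOAD_CONST → push 5. Stack: [61, 30, 5]
BINARY_OP + → 30 + 5 = 35. Stack: [61, 35]
BINARY_OP * → 61 * 35 = 2135. Stack: [2135]
STORE_FAST q → q=2135. Stack: []
LOAD_FAST a → push 30. Stack: [30]
LOAD_CONST → push 1. Stack: [30, 1]
BINARY_OP % → 30 % 1 = 0. Stack: [0]
LOAD_FAST a → push 30. Stack: [0, 30]
LOAD_CONST → push 1. Stack: [0, 30, 1]
BINARY_OP + → 30 + 1 = 31. Stack: [0, 31]
BINARY_OP - → 0 - 31 = -31. Stack: [-31]
STORE_FAST z → z=-31. Stack: []
LOAD_CONST → push 48. Stack: [48]
STORE_FAST z → z=48. Stack: []
LOAD_FAST z → push 48. Stack: [48]
LOAD_CONST → push 6. Stack: [48, 6]
BINARY_OP * → 48 * 6 = 288. Stack: [288]
RETURN_VALUE → return 288.

288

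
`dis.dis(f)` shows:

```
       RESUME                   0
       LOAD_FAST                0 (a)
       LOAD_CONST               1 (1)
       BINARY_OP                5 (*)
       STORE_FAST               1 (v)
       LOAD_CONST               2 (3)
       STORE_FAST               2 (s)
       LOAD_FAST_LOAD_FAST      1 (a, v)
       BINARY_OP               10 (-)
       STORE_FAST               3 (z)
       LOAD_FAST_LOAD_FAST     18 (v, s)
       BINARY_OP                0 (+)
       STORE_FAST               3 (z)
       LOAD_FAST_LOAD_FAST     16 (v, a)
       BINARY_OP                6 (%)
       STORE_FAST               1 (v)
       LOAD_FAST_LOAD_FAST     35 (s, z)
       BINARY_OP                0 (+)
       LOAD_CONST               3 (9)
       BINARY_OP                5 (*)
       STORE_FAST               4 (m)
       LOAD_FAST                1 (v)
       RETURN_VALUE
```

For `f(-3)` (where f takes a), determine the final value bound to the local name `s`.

LOAD_FAST a → push -3. Stack: [-3]
LOAD_CONST → push 1. Stack: [-3, 1]
BINARY_OP * → -3 * 1 = -3. Stack: [-3]
STORE_FAST v → v=-3. Stack: []
LOAD_CONST → push 3. Stack: [3]
STORE_FAST s → s=3. Stack: []
LOAD_FAST_LOAD_FAST a,v → push -3,-3. Stack: [-3, -3]
BINARY_OP - → -3 - -3 = 0. Stack: [0]
STORE_FAST z → z=0. Stack: []
LOAD_FAST_LOAD_FAST v,s → push -3,3. Stack: [-3, 3]
BINARY_OP + → -3 + 3 = 0. Stack: [0]
STORE_FAST z → z=0. Stack: []
LOAD_FAST_LOAD_FAST v,a → push -3,-3. Stack: [-3, -3]
BINARY_OP % → -3 % -3 = 0. Stack: [0]
STORE_FAST v → v=0. Stack: []
LOAD_FAST_LOAD_FAST s,z → push 3,0. Stack: [3, 0]
BINARY_OP + → 3 + 0 = 3. Stack: [3]
LOAD_CONST → push 9. Stack: [3, 9]
BINARY_OP * → 3 * 9 = 27. Stack: [27]
STORE_FAST m → m=27. Stack: []
LOAD_FAST v → push 0. Stack: [0]
RETURN_VALUE → return 0.

3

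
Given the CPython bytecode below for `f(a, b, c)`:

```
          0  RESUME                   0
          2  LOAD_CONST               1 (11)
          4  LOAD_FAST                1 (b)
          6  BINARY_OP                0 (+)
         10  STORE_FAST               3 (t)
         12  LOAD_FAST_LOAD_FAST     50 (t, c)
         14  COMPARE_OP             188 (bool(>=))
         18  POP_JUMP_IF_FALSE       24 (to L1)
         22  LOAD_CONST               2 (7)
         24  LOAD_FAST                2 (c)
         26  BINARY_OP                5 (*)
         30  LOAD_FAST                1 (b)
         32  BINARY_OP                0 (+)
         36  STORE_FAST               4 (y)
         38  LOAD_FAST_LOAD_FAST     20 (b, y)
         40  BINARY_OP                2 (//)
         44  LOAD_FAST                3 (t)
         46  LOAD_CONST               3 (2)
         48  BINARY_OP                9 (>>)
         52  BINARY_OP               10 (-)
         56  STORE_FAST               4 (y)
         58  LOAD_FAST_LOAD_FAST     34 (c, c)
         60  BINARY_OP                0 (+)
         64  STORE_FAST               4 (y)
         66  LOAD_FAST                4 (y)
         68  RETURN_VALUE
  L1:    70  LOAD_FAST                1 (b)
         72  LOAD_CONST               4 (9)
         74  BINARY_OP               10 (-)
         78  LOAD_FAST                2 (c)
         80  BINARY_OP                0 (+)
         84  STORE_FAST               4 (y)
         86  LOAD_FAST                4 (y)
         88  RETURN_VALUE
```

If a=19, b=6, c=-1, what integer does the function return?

-2

LOAD_CONST → push 11. Stack: [11]
LOAD_FAST b → push 6. Stack: [11, 6]
BINARY_OP + → 11 + 6 = 17. Stack: [17]
STORE_FAST t → t=17. Stack: []
LOAD_FAST_LOAD_FAST t,c → push 17,-1. Stack: [17, -1]
COMPARE_OP bool(>=) → 17 vs -1 = True. Stack: [True]
POP_JUMP_IF_FALSE → pop True; no jump. Stack: []
LOAD_CONST → push 7. Stack: [7]
LOAD_FAST c → push -1. Stack: [7, -1]
BINARY_OP * → 7 * -1 = -7. Stack: [-7]
LOAD_FAST b → push 6. Stack: [-7, 6]
BINARY_OP + → -7 + 6 = -1. Stack: [-1]
STORE_FAST y → y=-1. Stack: []
LOAD_FAST_LOAD_FAST b,y → push 6,-1. Stack: [6, -1]
BINARY_OP // → 6 // -1 = -6. Stack: [-6]
LOAD_FAST t → push 17. Stack: [-6, 17]
LOAD_CONST → push 2. Stack: [-6, 17, 2]
BINARY_OP >> → 17 >> 2 = 4. Stack: [-6, 4]
BINARY_OP - → -6 - 4 = -10. Stack: [-10]
STORE_FAST y → y=-10. Stack: []
LOAD_FAST_LOAD_FAST c,c → push -1,-1. Stack: [-1, -1]
BINARY_OP + → -1 + -1 = -2. Stack: [-2]
STORE_FAST y → y=-2. Stack: []
LOAD_FAST y → push -2. Stack: [-2]
RETURN_VALUE → return -2.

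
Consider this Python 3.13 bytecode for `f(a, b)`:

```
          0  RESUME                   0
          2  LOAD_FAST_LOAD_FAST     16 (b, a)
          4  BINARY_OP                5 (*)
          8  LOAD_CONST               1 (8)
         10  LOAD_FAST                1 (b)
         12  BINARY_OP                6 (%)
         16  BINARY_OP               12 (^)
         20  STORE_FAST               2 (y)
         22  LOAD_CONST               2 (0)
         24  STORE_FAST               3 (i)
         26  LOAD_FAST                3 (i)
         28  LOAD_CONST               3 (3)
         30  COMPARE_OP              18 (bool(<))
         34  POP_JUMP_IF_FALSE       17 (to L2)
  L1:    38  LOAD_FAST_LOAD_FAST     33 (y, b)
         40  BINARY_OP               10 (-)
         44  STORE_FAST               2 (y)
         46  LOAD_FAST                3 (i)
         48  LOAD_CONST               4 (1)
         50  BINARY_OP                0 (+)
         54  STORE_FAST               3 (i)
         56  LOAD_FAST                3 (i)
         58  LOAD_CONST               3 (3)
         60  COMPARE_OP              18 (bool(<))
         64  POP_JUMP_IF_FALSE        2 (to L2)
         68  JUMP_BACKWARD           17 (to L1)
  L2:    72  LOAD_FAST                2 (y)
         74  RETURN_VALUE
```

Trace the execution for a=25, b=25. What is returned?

LOAD_FAST_LOAD_FAST b,a → push 25,25. Stack: [25, 25]
BINARY_OP * → 25 * 25 = 625. Stack: [625]
LOAD_CONST → push 8. Stack: [625, 8]
LOAD_FAST b → push 25. Stack: [625, 8, 25]
BINARY_OP % → 8 % 25 = 8. Stack: [625, 8]
BINARY_OP ^ → 625 ^ 8 = 633. Stack: [633]
STORE_FAST y → y=633. Stack: []
LOAD_CONST → push 0. Stack: [0]
STORE_FAST i → i=0. Stack: []
LOAD_FAST i → push 0. Stack: [0]
LOAD_CONST → push 3. Stack: [0, 3]
COMPARE_OP bool(<) → 0 vs 3 = True. Stack: [True]
POP_JUMP_IF_FALSE → pop True; no jump. Stack: []
LOAD_FAST_LOAD_FAST y,b → push 633,25. Stack: [633, 25]
BINARY_OP - → 633 - 25 = 608. Stack: [608]
STORE_FAST y → y=608. Stack: []
LOAD_FAST i → push 0. Stack: [0]
LOAD_CONST → push 1. Stack: [0, 1]
BINARY_OP + → 0 + 1 = 1. Stack: [1]
STORE_FAST i → i=1. Stack: []
LOAD_FAST i → push 1. Stack: [1]
LOAD_CONST → push 3. Stack: [1, 3]
COMPARE_OP bool(<) → 1 vs 3 = True. Stack: [True]
POP_JUMP_IF_FALSE → pop True; no jump. Stack: []
LOAD_FAST_LOAD_FAST y,b → push 608,25. Stack: [608, 25]
BINARY_OP - → 608 - 25 = 583. Stack: [583]
STORE_FAST y → y=583. Stack: []
LOAD_FAST i → push 1. Stack: [1]
LOAD_CONST → push 1. Stack: [1, 1]
BINARY_OP + → 1 + 1 = 2. Stack: [2]
STORE_FAST i → i=2. Stack: []
LOAD_FAST i → push 2. Stack: [2]
LOAD_CONST → push 3. Stack: [2, 3]
COMPARE_OP bool(<) → 2 vs 3 = True. Stack: [True]
POP_JUMP_IF_FALSE → pop True; no jump. Stack: []
LOAD_FAST_LOAD_FAST y,b → push 583,25. Stack: [583, 25]
BINARY_OP - → 583 - 25 = 558. Stack: [558]
STORE_FAST y → y=558. Stack: []
LOAD_FAST i → push 2. Stack: [2]
LOAD_CONST → push 1. Stack: [2, 1]
BINARY_OP + → 2 + 1 = 3. Stack: [3]
STORE_FAST i → i=3. Stack: []
LOAD_FAST i → push 3. Stack: [3]
LOAD_CONST → push 3. Stack: [3, 3]
COMPARE_OP bool(<) → 3 vs 3 = False. Stack: [False]
POP_JUMP_IF_FALSE → pop False; jump. Stack: []
LOAD_FAST y → push 558. Stack: [558]
RETURN_VALUE → return 558.

558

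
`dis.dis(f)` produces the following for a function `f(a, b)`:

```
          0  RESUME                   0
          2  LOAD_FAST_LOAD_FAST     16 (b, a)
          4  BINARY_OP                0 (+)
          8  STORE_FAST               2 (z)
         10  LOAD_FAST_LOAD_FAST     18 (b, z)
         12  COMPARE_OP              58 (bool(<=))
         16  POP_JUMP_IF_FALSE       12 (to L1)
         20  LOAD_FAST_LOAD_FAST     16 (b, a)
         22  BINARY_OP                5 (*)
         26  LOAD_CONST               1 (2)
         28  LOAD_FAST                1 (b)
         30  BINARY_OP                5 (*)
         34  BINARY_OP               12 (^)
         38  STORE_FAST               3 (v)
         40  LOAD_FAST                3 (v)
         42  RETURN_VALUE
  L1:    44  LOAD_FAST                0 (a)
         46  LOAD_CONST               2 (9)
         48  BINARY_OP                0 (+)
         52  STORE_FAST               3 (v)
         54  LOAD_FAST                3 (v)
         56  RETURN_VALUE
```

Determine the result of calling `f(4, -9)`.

LOAD_FAST_LOAD_FAST b,a → push -9,4. Stack: [-9, 4]
BINARY_OP + → -9 + 4 = -5. Stack: [-5]
STORE_FAST z → z=-5. Stack: []
LOAD_FAST_LOAD_FAST b,z → push -9,-5. Stack: [-9, -5]
COMPARE_OP bool(<=) → -9 vs -5 = True. Stack: [True]
POP_JUMP_IF_FALSE → pop True; no jump. Stack: []
LOAD_FAST_LOAD_FAST b,a → push -9,4. Stack: [-9, 4]
BINARY_OP * → -9 * 4 = -36. Stack: [-36]
LOAD_CONST → push 2. Stack: [-36, 2]
LOAD_FAST b → push -9. Stack: [-36, 2, -9]
BINARY_OP * → 2 * -9 = -18. Stack: [-36, -18]
BINARY_OP ^ → -36 ^ -18 = 50. Stack: [50]
STORE_FAST v → v=50. Stack: []
LOAD_FAST v → push 50. Stack: [50]
RETURN_VALUE → return 50.

50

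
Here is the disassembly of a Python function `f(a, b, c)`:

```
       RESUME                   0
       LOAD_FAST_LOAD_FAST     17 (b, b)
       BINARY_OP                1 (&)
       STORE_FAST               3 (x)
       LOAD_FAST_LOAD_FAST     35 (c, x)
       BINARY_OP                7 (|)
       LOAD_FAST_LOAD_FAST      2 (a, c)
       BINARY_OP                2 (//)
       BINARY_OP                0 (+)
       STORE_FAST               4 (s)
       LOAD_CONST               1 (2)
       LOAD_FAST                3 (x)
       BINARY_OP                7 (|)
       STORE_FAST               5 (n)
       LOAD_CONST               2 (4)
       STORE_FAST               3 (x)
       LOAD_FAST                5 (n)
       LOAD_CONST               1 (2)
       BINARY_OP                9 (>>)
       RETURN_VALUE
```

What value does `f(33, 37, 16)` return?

LOAD_FAST_LOAD_FAST b,b → push 37,37. Stack: [37, 37]
BINARY_OP & → 37 & 37 = 37. Stack: [37]
STORE_FAST x → x=37. Stack: []
LOAD_FAST_LOAD_FAST c,x → push 16,37. Stack: [16, 37]
BINARY_OP | → 16 | 37 = 53. Stack: [53]
LOAD_FAST_LOAD_FAST a,c → push 33,16. Stack: [53, 33, 16]
BINARY_OP // → 33 // 16 = 2. Stack: [53, 2]
BINARY_OP + → 53 + 2 = 55. Stack: [55]
STORE_FAST s → s=55. Stack: []
LOAD_CONST → push 2. Stack: [2]
LOAD_FAST x → push 37. Stack: [2, 37]
BINARY_OP | → 2 | 37 = 39. Stack: [39]
STORE_FAST n → n=39. Stack: []
LOAD_CONST → push 4. Stack: [4]
STORE_FAST x → x=4. Stack: []
LOAD_FAST n → push 39. Stack: [39]
LOAD_CONST → push 2. Stack: [39, 2]
BINARY_OP >> → 39 >> 2 = 9. Stack: [9]
RETURN_VALUE → return 9.

9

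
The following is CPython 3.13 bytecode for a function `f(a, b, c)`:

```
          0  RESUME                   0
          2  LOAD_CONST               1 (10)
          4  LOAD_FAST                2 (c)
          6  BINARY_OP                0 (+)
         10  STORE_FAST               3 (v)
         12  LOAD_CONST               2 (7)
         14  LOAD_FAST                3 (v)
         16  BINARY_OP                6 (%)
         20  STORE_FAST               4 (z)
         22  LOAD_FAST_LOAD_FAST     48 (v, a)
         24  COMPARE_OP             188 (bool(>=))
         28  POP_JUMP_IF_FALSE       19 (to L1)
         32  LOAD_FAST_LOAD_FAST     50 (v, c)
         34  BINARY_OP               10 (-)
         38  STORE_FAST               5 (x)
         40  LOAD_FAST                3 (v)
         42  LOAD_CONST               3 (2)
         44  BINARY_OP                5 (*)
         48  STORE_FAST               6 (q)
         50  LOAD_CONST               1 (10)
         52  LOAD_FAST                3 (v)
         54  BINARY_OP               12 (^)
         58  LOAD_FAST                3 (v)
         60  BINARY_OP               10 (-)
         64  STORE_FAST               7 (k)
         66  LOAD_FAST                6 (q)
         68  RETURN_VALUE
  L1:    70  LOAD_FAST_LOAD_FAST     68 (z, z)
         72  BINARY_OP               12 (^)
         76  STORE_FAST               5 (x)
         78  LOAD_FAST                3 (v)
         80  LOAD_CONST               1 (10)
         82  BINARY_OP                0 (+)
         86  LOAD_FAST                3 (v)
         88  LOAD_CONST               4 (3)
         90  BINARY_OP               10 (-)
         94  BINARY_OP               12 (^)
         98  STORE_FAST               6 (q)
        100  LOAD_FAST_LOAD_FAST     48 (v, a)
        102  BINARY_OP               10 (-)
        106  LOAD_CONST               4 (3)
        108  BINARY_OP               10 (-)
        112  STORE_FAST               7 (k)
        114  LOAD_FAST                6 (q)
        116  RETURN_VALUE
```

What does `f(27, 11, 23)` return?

66

LOAD_CONST → push 10. Stack: [10]
LOAD_FAST c → push 23. Stack: [10, 23]
BINARY_OP + → 10 + 23 = 33. Stack: [33]
STORE_FAST v → v=33. Stack: []
LOAD_CONST → push 7. Stack: [7]
LOAD_FAST v → push 33. Stack: [7, 33]
BINARY_OP % → 7 % 33 = 7. Stack: [7]
STORE_FAST z → z=7. Stack: []
LOAD_FAST_LOAD_FAST v,a → push 33,27. Stack: [33, 27]
COMPARE_OP bool(>=) → 33 vs 27 = True. Stack: [True]
POP_JUMP_IF_FALSE → pop True; no jump. Stack: []
LOAD_FAST_LOAD_FAST v,c → push 33,23. Stack: [33, 23]
BINARY_OP - → 33 - 23 = 10. Stack: [10]
STORE_FAST x → x=10. Stack: []
LOAD_FAST v → push 33. Stack: [33]
LOAD_CONST → push 2. Stack: [33, 2]
BINARY_OP * → 33 * 2 = 66. Stack: [66]
STORE_FAST q → q=66. Stack: []
LOAD_CONST → push 10. Stack: [10]
LOAD_FAST v → push 33. Stack: [10, 33]
BINARY_OP ^ → 10 ^ 33 = 43. Stack: [43]
LOAD_FAST v → push 33. Stack: [43, 33]
BINARY_OP - → 43 - 33 = 10. Stack: [10]
STORE_FAST k → k=10. Stack: []
LOAD_FAST q → push 66. Stack: [66]
RETURN_VALUE → return 66.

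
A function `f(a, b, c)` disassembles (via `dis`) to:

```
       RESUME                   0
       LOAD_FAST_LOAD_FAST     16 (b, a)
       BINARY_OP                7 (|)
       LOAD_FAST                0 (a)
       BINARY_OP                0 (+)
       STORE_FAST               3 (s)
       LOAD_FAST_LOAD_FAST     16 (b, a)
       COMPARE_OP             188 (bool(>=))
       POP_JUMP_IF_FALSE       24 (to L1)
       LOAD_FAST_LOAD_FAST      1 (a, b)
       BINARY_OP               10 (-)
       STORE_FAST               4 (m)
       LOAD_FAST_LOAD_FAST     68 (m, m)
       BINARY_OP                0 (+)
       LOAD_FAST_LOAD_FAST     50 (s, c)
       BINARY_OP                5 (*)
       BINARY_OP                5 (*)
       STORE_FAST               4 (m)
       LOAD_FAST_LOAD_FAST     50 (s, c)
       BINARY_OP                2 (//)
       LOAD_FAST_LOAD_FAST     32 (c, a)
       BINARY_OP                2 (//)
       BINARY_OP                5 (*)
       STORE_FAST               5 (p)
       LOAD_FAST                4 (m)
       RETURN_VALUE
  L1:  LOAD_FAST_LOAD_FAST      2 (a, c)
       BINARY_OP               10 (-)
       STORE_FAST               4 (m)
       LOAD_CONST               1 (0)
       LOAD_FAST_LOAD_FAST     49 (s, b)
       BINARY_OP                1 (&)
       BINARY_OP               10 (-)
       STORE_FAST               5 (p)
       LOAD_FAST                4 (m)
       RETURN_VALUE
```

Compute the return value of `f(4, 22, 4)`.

LOAD_FAST_LOAD_FAST b,a → push 22,4. Stack: [22, 4]
BINARY_OP | → 22 | 4 = 22. Stack: [22]
LOAD_FAST a → push 4. Stack: [22, 4]
BINARY_OP + → 22 + 4 = 26. Stack: [26]
STORE_FAST s → s=26. Stack: []
LOAD_FAST_LOAD_FAST b,a → push 22,4. Stack: [22, 4]
COMPARE_OP bool(>=) → 22 vs 4 = True. Stack: [True]
POP_JUMP_IF_FALSE → pop True; no jump. Stack: []
LOAD_FAST_LOAD_FAST a,b → push 4,22. Stack: [4, 22]
BINARY_OP - → 4 - 22 = -18. Stack: [-18]
STORE_FAST m → m=-18. Stack: []
LOAD_FAST_LOAD_FAST m,m → push -18,-18. Stack: [-18, -18]
BINARY_OP + → -18 + -18 = -36. Stack: [-36]
LOAD_FAST_LOAD_FAST s,c → push 26,4. Stack: [-36, 26, 4]
BINARY_OP * → 26 * 4 = 104. Stack: [-36, 104]
BINARY_OP * → -36 * 104 = -3744. Stack: [-3744]
STORE_FAST m → m=-3744. Stack: []
LOAD_FAST_LOAD_FAST s,c → push 26,4. Stack: [26, 4]
BINARY_OP // → 26 // 4 = 6. Stack: [6]
LOAD_FAST_LOAD_FAST c,a → push 4,4. Stack: [6, 4, 4]
BINARY_OP // → 4 // 4 = 1. Stack: [6, 1]
BINARY_OP * → 6 * 1 = 6. Stack: [6]
STORE_FAST p → p=6. Stack: []
LOAD_FAST m → push -3744. Stack: [-3744]
RETURN_VALUE → return -3744.

-3744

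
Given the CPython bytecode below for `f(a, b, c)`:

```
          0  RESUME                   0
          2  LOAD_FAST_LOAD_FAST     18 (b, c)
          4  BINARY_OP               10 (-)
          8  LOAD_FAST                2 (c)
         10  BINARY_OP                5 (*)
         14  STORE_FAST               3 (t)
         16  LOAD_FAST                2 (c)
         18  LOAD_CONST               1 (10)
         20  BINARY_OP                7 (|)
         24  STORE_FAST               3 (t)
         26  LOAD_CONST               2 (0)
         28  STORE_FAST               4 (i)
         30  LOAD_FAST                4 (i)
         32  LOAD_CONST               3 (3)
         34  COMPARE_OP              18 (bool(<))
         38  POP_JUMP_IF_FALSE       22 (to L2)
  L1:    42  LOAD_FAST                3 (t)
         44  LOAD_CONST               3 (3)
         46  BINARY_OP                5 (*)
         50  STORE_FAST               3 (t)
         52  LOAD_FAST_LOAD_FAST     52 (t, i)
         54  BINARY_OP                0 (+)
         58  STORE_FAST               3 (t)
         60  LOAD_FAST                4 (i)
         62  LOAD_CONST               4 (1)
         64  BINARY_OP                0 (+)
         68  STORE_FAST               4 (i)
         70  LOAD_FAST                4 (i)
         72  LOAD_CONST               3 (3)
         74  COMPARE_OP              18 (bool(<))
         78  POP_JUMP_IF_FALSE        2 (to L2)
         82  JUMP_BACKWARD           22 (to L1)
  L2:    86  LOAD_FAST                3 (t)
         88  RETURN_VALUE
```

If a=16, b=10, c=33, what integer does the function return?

LOAD_FAST_LOAD_FAST b,c → push 10,33. Stack: [10, 33]
BINARY_OP - → 10 - 33 = -23. Stack: [-23]
LOAD_FAST c → push 33. Stack: [-23, 33]
BINARY_OP * → -23 * 33 = -759. Stack: [-759]
STORE_FAST t → t=-759. Stack: []
LOAD_FAST c → push 33. Stack: [33]
LOAD_CONST → push 10. Stack: [33, 10]
BINARY_OP | → 33 | 10 = 43. Stack: [43]
STORE_FAST t → t=43. Stack: []
LOAD_CONST → push 0. Stack: [0]
STORE_FAST i → i=0. Stack: []
LOAD_FAST i → push 0. Stack: [0]
LOAD_CONST → push 3. Stack: [0, 3]
COMPARE_OP bool(<) → 0 vs 3 = True. Stack: [True]
POP_JUMP_IF_FALSE → pop True; no jump. Stack: []
LOAD_FAST t → push 43. Stack: [43]
LOAD_CONST → push 3. Stack: [43, 3]
BINARY_OP * → 43 * 3 = 129. Stack: [129]
STORE_FAST t → t=129. Stack: []
LOAD_FAST_LOAD_FAST t,i → push 129,0. Stack: [129, 0]
BINARY_OP + → 129 + 0 = 129. Stack: [129]
STORE_FAST t → t=129. Stack: []
LOAD_FAST i → push 0. Stack: [0]
LOAD_CONST → push 1. Stack: [0, 1]
BINARY_OP + → 0 + 1 = 1. Stack: [1]
STORE_FAST i → i=1. Stack: []
LOAD_FAST i → push 1. Stack: [1]
LOAD_CONST → push 3. Stack: [1, 3]
COMPARE_OP bool(<) → 1 vs 3 = True. Stack: [True]
POP_JUMP_IF_FALSE → pop True; no jump. Stack: []
LOAD_FAST t → push 129. Stack: [129]
LOAD_CONST → push 3. Stack: [129, 3]
BINARY_OP * → 129 * 3 = 387. Stack: [387]
STORE_FAST t → t=387. Stack: []
LOAD_FAST_LOAD_FAST t,i → push 387,1. Stack: [387, 1]
BINARY_OP + → 387 + 1 = 388. Stack: [388]
STORE_FAST t → t=388. Stack: []
LOAD_FAST i → push 1. Stack: [1]
LOAD_CONST → push 1. Stack: [1, 1]
BINARY_OP + → 1 + 1 = 2. Stack: [2]
STORE_FAST i → i=2. Stack: []
LOAD_FAST i → push 2. Stack: [2]
LOAD_CONST → push 3. Stack: [2, 3]
COMPARE_OP bool(<) → 2 vs 3 = True. Stack: [True]
POP_JUMP_IF_FALSE → pop True; no jump. Stack: []
LOAD_FAST t → push 388. Stack: [388]
LOAD_CONST → push 3. Stack: [388, 3]
BINARY_OP * → 388 * 3 = 1164. Stack: [1164]
STORE_FAST t → t=1164. Stack: []
LOAD_FAST_LOAD_FAST t,i → push 1164,2. Stack: [1164, 2]
BINARY_OP + → 1164 + 2 = 1166. Stack: [1166]
STORE_FAST t → t=1166. Stack: []
LOAD_FAST i → push 2. Stack: [2]
LOAD_CONST → push 1. Stack: [2, 1]
BINARY_OP + → 2 + 1 = 3. Stack: [3]
STORE_FAST i → i=3. Stack: []
LOAD_FAST i → push 3. Stack: [3]
LOAD_CONST → push 3. Stack: [3, 3]
COMPARE_OP bool(<) → 3 vs 3 = False. Stack: [False]
POP_JUMP_IF_FALSE → pop False; jump. Stack: []
LOAD_FAST t → push 1166. Stack: [1166]
RETURN_VALUE → return 1166.

1166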